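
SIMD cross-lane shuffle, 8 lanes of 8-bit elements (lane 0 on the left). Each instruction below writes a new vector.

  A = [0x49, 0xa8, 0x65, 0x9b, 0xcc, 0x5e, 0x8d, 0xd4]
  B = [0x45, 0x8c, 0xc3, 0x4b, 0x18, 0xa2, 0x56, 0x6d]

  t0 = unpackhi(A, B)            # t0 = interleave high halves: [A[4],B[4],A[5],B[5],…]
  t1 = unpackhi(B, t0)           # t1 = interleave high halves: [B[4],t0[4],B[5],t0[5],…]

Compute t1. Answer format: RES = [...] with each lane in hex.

→ t0 |cc|18|5e|a2|8d|56|d4|6d|
→ t1 |18|8d|a2|56|56|d4|6d|6d|

RES = [ 0x18  0x8d  0xa2  0x56  0x56  0xd4  0x6d  0x6d ]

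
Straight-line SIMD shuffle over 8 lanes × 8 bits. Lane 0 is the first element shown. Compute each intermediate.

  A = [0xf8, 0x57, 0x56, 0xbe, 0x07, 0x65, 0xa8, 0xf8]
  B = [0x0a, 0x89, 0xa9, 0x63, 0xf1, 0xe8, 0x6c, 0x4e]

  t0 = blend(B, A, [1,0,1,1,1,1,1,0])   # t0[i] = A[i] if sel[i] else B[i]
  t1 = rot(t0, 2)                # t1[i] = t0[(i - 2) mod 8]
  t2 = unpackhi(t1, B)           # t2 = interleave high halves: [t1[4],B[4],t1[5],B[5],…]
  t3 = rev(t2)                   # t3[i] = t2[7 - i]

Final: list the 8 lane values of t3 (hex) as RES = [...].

→ t0 |f8|89|56|be|07|65|a8|4e|
→ t1 |a8|4e|f8|89|56|be|07|65|
→ t2 |56|f1|be|e8|07|6c|65|4e|
→ t3 |4e|65|6c|07|e8|be|f1|56|

RES = [ 0x4e  0x65  0x6c  0x07  0xe8  0xbe  0xf1  0x56 ]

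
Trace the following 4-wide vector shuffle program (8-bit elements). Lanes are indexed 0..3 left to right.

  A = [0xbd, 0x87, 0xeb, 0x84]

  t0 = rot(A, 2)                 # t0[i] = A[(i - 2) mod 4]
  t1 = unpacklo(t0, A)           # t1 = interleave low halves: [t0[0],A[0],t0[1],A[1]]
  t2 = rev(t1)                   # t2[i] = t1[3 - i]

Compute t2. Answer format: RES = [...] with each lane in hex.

RES = [ 0x87  0x84  0xbd  0xeb ]

→ t0 |eb|84|bd|87|
→ t1 |eb|bd|84|87|
→ t2 |87|84|bd|eb|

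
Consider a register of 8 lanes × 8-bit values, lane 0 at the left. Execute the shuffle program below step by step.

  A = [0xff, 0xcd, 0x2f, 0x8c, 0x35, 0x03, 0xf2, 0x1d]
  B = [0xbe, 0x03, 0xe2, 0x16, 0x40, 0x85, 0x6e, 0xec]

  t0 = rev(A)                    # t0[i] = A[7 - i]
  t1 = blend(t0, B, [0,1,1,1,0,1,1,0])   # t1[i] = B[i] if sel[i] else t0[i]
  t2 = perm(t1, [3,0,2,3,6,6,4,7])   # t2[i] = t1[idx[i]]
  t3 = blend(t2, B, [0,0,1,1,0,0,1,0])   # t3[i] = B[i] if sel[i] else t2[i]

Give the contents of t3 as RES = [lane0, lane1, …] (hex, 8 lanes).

RES = [0x16, 0x1d, 0xe2, 0x16, 0x6e, 0x6e, 0x6e, 0xff]

  t0: 1d f2 03 35 8c 2f cd ff
  t1: 1d 03 e2 16 8c 85 6e ff
  t2: 16 1d e2 16 6e 6e 8c ff
  t3: 16 1d e2 16 6e 6e 6e ff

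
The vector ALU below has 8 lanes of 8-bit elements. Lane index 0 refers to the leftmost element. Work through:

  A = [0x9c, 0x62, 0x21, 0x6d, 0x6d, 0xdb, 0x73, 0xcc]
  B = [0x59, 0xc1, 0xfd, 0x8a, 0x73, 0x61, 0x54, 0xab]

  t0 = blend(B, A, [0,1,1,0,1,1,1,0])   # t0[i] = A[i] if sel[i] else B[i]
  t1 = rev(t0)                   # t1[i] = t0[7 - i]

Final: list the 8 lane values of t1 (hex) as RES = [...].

  t0: 59 62 21 8a 6d db 73 ab
  t1: ab 73 db 6d 8a 21 62 59

RES = [ 0xab  0x73  0xdb  0x6d  0x8a  0x21  0x62  0x59 ]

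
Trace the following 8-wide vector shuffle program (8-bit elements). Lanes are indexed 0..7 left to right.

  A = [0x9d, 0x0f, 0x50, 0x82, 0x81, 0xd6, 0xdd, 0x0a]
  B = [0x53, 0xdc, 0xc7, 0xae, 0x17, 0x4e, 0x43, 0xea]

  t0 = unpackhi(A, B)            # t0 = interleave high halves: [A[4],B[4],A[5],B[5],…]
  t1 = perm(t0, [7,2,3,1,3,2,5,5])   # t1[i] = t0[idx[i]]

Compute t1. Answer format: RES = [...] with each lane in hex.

→ t0 |81|17|d6|4e|dd|43|0a|ea|
→ t1 |ea|d6|4e|17|4e|d6|43|43|

RES = [ 0xea  0xd6  0x4e  0x17  0x4e  0xd6  0x43  0x43 ]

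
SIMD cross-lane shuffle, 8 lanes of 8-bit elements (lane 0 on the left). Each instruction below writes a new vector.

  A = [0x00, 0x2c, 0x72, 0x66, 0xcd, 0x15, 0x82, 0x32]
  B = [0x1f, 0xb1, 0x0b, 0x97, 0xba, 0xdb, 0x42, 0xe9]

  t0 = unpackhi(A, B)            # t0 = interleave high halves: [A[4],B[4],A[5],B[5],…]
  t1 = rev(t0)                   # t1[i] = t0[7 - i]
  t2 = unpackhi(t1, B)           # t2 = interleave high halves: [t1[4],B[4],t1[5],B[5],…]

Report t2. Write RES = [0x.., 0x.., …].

RES = [ 0xdb  0xba  0x15  0xdb  0xba  0x42  0xcd  0xe9 ]

→ t0 |cd|ba|15|db|82|42|32|e9|
→ t1 |e9|32|42|82|db|15|ba|cd|
→ t2 |db|ba|15|db|ba|42|cd|e9|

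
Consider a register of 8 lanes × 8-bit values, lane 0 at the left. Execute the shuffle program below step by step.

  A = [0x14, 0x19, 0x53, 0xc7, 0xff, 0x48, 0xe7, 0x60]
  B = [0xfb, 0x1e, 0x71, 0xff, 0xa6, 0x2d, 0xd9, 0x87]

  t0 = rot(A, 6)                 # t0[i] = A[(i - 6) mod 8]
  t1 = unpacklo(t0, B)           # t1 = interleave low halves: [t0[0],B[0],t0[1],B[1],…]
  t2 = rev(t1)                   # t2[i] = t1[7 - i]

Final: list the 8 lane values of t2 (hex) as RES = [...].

RES = [0xff, 0x48, 0x71, 0xff, 0x1e, 0xc7, 0xfb, 0x53]

→ t0 |53|c7|ff|48|e7|60|14|19|
→ t1 |53|fb|c7|1e|ff|71|48|ff|
→ t2 |ff|48|71|ff|1e|c7|fb|53|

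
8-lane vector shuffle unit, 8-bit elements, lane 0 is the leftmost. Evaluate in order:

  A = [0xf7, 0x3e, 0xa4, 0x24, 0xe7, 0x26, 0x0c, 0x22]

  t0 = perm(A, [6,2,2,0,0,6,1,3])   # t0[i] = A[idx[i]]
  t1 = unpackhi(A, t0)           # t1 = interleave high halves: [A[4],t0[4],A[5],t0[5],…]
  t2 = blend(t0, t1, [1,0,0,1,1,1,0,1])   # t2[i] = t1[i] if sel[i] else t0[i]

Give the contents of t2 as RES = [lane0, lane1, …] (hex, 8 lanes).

t0 = [0x0c, 0xa4, 0xa4, 0xf7, 0xf7, 0x0c, 0x3e, 0x24]
t1 = [0xe7, 0xf7, 0x26, 0x0c, 0x0c, 0x3e, 0x22, 0x24]
t2 = [0xe7, 0xa4, 0xa4, 0x0c, 0x0c, 0x3e, 0x3e, 0x24]

RES = [0xe7, 0xa4, 0xa4, 0x0c, 0x0c, 0x3e, 0x3e, 0x24]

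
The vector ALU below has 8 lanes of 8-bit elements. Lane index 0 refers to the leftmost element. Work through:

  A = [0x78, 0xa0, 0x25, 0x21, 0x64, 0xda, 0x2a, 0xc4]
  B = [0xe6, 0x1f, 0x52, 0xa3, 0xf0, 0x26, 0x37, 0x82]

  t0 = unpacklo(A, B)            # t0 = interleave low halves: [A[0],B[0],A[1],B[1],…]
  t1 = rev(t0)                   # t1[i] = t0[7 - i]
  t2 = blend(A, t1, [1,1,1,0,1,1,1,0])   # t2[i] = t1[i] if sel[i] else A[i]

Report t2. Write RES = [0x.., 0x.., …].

→ t0 |78|e6|a0|1f|25|52|21|a3|
→ t1 |a3|21|52|25|1f|a0|e6|78|
→ t2 |a3|21|52|21|1f|a0|e6|c4|

RES = [ 0xa3  0x21  0x52  0x21  0x1f  0xa0  0xe6  0xc4 ]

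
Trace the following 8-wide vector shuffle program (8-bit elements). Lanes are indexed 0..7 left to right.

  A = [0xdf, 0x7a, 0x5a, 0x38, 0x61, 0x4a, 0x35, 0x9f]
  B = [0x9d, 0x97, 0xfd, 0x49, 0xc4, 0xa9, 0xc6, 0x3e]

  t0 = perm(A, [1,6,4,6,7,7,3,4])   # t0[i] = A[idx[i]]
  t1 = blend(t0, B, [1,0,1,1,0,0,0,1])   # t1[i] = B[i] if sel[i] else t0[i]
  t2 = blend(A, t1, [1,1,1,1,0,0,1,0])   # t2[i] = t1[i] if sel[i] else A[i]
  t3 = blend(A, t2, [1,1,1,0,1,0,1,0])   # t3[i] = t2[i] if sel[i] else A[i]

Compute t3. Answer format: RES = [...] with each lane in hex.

RES = [ 0x9d  0x35  0xfd  0x38  0x61  0x4a  0x38  0x9f ]

  t0: 7a 35 61 35 9f 9f 38 61
  t1: 9d 35 fd 49 9f 9f 38 3e
  t2: 9d 35 fd 49 61 4a 38 9f
  t3: 9d 35 fd 38 61 4a 38 9f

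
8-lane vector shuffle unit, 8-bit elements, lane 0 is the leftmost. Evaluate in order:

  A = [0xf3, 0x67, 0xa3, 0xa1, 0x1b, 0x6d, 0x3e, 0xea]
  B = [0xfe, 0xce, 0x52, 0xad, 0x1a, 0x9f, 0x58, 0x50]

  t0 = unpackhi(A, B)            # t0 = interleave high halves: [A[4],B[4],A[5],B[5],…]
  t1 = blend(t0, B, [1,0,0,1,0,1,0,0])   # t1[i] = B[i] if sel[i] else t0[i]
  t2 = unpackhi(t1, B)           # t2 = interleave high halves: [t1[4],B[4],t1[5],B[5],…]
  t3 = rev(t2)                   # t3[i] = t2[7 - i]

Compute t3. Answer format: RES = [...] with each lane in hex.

t0 = [0x1b, 0x1a, 0x6d, 0x9f, 0x3e, 0x58, 0xea, 0x50]
t1 = [0xfe, 0x1a, 0x6d, 0xad, 0x3e, 0x9f, 0xea, 0x50]
t2 = [0x3e, 0x1a, 0x9f, 0x9f, 0xea, 0x58, 0x50, 0x50]
t3 = [0x50, 0x50, 0x58, 0xea, 0x9f, 0x9f, 0x1a, 0x3e]

RES = [0x50, 0x50, 0x58, 0xea, 0x9f, 0x9f, 0x1a, 0x3e]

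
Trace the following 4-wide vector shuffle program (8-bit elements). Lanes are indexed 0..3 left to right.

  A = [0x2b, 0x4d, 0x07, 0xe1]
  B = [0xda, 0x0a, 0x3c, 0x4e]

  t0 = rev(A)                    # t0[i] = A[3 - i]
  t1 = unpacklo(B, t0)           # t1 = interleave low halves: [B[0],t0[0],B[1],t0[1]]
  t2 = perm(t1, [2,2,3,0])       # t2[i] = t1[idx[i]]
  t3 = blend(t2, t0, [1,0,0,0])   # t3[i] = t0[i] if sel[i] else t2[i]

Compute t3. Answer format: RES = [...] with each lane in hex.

RES = [ 0xe1  0x0a  0x07  0xda ]

t0 = [0xe1, 0x07, 0x4d, 0x2b]
t1 = [0xda, 0xe1, 0x0a, 0x07]
t2 = [0x0a, 0x0a, 0x07, 0xda]
t3 = [0xe1, 0x0a, 0x07, 0xda]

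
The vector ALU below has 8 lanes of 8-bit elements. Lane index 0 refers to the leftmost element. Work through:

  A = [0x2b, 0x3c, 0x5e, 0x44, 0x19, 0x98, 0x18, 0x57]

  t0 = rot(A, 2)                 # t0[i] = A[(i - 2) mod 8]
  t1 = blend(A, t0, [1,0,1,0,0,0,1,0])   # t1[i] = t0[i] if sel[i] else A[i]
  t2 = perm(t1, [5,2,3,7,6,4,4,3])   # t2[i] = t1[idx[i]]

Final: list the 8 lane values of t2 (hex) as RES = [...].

t0 = [0x18, 0x57, 0x2b, 0x3c, 0x5e, 0x44, 0x19, 0x98]
t1 = [0x18, 0x3c, 0x2b, 0x44, 0x19, 0x98, 0x19, 0x57]
t2 = [0x98, 0x2b, 0x44, 0x57, 0x19, 0x19, 0x19, 0x44]

RES = [ 0x98  0x2b  0x44  0x57  0x19  0x19  0x19  0x44 ]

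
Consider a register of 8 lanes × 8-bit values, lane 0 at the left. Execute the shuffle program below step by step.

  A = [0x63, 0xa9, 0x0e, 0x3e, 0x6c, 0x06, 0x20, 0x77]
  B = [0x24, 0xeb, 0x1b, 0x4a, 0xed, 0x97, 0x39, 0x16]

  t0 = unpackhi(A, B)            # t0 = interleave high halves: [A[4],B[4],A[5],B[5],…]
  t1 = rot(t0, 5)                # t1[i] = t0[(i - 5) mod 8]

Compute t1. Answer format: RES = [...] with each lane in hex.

  t0: 6c ed 06 97 20 39 77 16
  t1: 97 20 39 77 16 6c ed 06

RES = [ 0x97  0x20  0x39  0x77  0x16  0x6c  0xed  0x06 ]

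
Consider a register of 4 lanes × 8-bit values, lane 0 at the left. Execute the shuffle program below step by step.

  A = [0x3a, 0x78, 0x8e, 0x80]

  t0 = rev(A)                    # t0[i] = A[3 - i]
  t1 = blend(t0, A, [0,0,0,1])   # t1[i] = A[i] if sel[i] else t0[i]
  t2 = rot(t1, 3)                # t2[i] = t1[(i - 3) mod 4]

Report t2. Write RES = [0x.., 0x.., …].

RES = [0x8e, 0x78, 0x80, 0x80]

→ t0 |80|8e|78|3a|
→ t1 |80|8e|78|80|
→ t2 |8e|78|80|80|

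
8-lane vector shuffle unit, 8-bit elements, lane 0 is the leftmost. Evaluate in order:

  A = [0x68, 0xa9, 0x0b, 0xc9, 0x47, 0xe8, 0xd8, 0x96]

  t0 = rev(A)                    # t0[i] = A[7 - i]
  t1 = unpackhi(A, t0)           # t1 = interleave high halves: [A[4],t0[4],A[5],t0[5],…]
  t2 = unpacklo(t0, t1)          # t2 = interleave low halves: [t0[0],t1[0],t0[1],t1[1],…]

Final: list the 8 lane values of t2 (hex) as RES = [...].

RES = [0x96, 0x47, 0xd8, 0xc9, 0xe8, 0xe8, 0x47, 0x0b]

→ t0 |96|d8|e8|47|c9|0b|a9|68|
→ t1 |47|c9|e8|0b|d8|a9|96|68|
→ t2 |96|47|d8|c9|e8|e8|47|0b|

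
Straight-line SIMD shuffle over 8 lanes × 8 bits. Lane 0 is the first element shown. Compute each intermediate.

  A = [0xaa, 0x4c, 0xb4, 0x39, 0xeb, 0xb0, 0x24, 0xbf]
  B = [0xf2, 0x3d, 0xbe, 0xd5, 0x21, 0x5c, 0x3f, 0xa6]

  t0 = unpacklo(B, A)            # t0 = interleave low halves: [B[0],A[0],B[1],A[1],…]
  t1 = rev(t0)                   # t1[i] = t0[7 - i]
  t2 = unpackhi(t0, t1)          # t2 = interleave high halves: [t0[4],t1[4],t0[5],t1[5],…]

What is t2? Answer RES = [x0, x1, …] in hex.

→ t0 |f2|aa|3d|4c|be|b4|d5|39|
→ t1 |39|d5|b4|be|4c|3d|aa|f2|
→ t2 |be|4c|b4|3d|d5|aa|39|f2|

RES = [ 0xbe  0x4c  0xb4  0x3d  0xd5  0xaa  0x39  0xf2 ]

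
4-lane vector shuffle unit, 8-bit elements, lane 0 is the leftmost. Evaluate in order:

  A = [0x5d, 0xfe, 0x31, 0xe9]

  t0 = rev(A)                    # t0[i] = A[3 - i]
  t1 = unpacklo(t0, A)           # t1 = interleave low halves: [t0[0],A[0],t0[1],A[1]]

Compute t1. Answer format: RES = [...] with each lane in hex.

RES = [ 0xe9  0x5d  0x31  0xfe ]

t0 = [0xe9, 0x31, 0xfe, 0x5d]
t1 = [0xe9, 0x5d, 0x31, 0xfe]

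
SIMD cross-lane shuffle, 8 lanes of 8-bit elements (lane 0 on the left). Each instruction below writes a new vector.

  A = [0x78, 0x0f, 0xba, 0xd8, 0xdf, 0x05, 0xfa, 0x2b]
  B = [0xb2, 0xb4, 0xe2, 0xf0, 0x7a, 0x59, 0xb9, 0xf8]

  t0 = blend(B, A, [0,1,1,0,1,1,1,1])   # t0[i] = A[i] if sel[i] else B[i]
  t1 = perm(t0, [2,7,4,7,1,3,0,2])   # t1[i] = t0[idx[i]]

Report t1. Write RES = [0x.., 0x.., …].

  t0: b2 0f ba f0 df 05 fa 2b
  t1: ba 2b df 2b 0f f0 b2 ba

RES = [ 0xba  0x2b  0xdf  0x2b  0x0f  0xf0  0xb2  0xba ]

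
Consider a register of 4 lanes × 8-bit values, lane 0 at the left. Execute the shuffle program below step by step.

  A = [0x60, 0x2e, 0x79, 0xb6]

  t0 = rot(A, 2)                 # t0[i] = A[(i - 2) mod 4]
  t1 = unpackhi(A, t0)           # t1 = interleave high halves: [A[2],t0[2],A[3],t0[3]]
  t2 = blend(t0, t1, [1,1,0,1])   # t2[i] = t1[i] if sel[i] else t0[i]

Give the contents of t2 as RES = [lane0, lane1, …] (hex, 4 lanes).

  t0: 79 b6 60 2e
  t1: 79 60 b6 2e
  t2: 79 60 60 2e

RES = [ 0x79  0x60  0x60  0x2e ]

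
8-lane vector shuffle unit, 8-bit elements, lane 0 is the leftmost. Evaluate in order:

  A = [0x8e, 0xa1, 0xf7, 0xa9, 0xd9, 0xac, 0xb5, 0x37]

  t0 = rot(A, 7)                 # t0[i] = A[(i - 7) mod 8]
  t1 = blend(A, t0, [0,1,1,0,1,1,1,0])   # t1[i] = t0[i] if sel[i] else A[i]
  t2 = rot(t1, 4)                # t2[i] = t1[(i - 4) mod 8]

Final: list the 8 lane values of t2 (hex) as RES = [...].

→ t0 |a1|f7|a9|d9|ac|b5|37|8e|
→ t1 |8e|f7|a9|a9|ac|b5|37|37|
→ t2 |ac|b5|37|37|8e|f7|a9|a9|

RES = [0xac, 0xb5, 0x37, 0x37, 0x8e, 0xf7, 0xa9, 0xa9]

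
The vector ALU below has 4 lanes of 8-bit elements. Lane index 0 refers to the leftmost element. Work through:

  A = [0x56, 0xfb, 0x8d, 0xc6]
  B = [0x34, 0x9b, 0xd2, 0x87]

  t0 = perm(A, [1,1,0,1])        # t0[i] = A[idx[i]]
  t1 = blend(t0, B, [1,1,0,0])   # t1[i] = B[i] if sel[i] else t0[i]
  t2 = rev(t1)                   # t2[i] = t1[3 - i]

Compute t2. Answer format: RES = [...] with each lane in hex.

RES = [ 0xfb  0x56  0x9b  0x34 ]

→ t0 |fb|fb|56|fb|
→ t1 |34|9b|56|fb|
→ t2 |fb|56|9b|34|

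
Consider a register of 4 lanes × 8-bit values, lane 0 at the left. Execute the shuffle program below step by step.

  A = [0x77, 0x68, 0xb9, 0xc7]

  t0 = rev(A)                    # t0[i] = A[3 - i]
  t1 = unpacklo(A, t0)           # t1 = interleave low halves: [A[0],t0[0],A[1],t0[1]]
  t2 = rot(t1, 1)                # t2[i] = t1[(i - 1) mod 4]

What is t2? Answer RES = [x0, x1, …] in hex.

RES = [0xb9, 0x77, 0xc7, 0x68]

t0 = [0xc7, 0xb9, 0x68, 0x77]
t1 = [0x77, 0xc7, 0x68, 0xb9]
t2 = [0xb9, 0x77, 0xc7, 0x68]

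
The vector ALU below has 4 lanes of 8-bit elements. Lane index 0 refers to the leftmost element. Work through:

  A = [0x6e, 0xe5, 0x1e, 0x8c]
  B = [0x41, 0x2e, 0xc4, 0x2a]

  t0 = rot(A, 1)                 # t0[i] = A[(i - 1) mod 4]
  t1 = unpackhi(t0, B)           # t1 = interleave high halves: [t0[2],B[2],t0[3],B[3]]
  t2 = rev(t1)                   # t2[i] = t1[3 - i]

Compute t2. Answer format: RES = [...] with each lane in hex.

t0 = [0x8c, 0x6e, 0xe5, 0x1e]
t1 = [0xe5, 0xc4, 0x1e, 0x2a]
t2 = [0x2a, 0x1e, 0xc4, 0xe5]

RES = [0x2a, 0x1e, 0xc4, 0xe5]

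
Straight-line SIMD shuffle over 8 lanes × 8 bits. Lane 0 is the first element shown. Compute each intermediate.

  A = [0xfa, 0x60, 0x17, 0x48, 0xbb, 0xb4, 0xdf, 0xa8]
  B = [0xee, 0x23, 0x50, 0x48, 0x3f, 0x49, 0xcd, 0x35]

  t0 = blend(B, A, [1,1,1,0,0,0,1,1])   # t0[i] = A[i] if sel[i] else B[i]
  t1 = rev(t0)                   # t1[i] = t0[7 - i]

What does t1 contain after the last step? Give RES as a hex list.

t0 = [0xfa, 0x60, 0x17, 0x48, 0x3f, 0x49, 0xdf, 0xa8]
t1 = [0xa8, 0xdf, 0x49, 0x3f, 0x48, 0x17, 0x60, 0xfa]

RES = [ 0xa8  0xdf  0x49  0x3f  0x48  0x17  0x60  0xfa ]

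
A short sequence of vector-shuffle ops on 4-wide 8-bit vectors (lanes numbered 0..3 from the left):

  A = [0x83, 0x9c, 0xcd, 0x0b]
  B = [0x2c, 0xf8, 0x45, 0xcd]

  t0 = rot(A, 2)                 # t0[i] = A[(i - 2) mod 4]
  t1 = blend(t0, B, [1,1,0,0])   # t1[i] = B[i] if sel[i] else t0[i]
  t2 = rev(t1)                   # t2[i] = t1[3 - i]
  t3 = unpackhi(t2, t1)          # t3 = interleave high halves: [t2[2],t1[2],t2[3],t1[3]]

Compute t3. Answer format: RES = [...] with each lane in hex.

t0 = [0xcd, 0x0b, 0x83, 0x9c]
t1 = [0x2c, 0xf8, 0x83, 0x9c]
t2 = [0x9c, 0x83, 0xf8, 0x2c]
t3 = [0xf8, 0x83, 0x2c, 0x9c]

RES = [0xf8, 0x83, 0x2c, 0x9c]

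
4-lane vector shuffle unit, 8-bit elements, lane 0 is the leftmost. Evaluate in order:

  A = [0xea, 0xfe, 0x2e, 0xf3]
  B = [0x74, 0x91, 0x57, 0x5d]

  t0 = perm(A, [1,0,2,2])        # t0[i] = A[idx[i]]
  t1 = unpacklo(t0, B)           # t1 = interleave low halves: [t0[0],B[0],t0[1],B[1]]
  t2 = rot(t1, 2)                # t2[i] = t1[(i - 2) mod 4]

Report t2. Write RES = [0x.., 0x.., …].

  t0: fe ea 2e 2e
  t1: fe 74 ea 91
  t2: ea 91 fe 74

RES = [ 0xea  0x91  0xfe  0x74 ]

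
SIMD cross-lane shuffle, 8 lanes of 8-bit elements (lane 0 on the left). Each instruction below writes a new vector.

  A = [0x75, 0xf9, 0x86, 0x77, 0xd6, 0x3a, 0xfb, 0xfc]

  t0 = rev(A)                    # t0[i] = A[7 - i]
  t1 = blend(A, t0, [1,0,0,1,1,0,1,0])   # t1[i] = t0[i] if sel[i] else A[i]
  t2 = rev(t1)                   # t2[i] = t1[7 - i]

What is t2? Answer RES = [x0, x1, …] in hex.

RES = [0xfc, 0xf9, 0x3a, 0x77, 0xd6, 0x86, 0xf9, 0xfc]

→ t0 |fc|fb|3a|d6|77|86|f9|75|
→ t1 |fc|f9|86|d6|77|3a|f9|fc|
→ t2 |fc|f9|3a|77|d6|86|f9|fc|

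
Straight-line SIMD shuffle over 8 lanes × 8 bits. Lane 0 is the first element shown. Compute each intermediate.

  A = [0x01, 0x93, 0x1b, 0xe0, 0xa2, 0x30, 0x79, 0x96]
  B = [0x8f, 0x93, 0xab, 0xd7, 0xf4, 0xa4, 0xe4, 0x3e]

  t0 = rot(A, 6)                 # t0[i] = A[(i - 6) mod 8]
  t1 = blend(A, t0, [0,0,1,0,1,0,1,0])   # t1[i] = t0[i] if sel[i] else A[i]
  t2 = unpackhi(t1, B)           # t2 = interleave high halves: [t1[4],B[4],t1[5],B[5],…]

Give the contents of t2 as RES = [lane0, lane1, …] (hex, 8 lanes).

t0 = [0x1b, 0xe0, 0xa2, 0x30, 0x79, 0x96, 0x01, 0x93]
t1 = [0x01, 0x93, 0xa2, 0xe0, 0x79, 0x30, 0x01, 0x96]
t2 = [0x79, 0xf4, 0x30, 0xa4, 0x01, 0xe4, 0x96, 0x3e]

RES = [0x79, 0xf4, 0x30, 0xa4, 0x01, 0xe4, 0x96, 0x3e]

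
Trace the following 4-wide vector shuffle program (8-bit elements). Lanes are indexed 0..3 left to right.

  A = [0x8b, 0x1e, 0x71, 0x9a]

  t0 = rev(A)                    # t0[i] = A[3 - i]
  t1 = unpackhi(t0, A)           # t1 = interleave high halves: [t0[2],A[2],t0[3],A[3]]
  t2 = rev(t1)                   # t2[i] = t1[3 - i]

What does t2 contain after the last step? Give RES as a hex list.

t0 = [0x9a, 0x71, 0x1e, 0x8b]
t1 = [0x1e, 0x71, 0x8b, 0x9a]
t2 = [0x9a, 0x8b, 0x71, 0x1e]

RES = [0x9a, 0x8b, 0x71, 0x1e]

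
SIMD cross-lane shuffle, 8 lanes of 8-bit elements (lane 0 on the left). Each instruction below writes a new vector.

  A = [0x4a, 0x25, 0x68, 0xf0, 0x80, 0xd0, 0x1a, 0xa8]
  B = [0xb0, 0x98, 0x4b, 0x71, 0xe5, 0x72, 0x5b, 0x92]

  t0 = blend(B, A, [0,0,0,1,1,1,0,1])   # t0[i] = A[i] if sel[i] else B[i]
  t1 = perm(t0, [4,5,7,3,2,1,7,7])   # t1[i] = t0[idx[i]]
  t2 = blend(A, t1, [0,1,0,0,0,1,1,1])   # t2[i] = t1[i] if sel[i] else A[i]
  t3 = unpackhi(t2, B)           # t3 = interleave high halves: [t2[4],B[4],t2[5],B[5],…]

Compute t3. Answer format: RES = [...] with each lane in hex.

RES = [ 0x80  0xe5  0x98  0x72  0xa8  0x5b  0xa8  0x92 ]

  t0: b0 98 4b f0 80 d0 5b a8
  t1: 80 d0 a8 f0 4b 98 a8 a8
  t2: 4a d0 68 f0 80 98 a8 a8
  t3: 80 e5 98 72 a8 5b a8 92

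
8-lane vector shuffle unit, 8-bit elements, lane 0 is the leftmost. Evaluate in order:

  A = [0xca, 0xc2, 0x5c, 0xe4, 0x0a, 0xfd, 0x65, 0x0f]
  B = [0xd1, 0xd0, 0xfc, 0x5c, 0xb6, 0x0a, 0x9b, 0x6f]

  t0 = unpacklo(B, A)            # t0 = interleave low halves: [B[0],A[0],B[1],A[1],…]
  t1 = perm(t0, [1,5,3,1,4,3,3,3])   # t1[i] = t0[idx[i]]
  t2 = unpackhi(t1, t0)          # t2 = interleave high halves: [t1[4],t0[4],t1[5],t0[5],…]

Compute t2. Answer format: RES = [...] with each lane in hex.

  t0: d1 ca d0 c2 fc 5c 5c e4
  t1: ca 5c c2 ca fc c2 c2 c2
  t2: fc fc c2 5c c2 5c c2 e4

RES = [ 0xfc  0xfc  0xc2  0x5c  0xc2  0x5c  0xc2  0xe4 ]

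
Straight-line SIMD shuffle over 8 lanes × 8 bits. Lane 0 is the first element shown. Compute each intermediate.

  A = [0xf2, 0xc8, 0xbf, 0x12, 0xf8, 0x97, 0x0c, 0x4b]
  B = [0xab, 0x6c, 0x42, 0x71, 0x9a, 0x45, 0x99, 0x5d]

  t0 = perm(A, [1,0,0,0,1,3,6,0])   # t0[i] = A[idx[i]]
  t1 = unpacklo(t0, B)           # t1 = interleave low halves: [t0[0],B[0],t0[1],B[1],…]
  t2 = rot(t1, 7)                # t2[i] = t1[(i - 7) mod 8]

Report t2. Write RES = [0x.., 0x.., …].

→ t0 |c8|f2|f2|f2|c8|12|0c|f2|
→ t1 |c8|ab|f2|6c|f2|42|f2|71|
→ t2 |ab|f2|6c|f2|42|f2|71|c8|

RES = [ 0xab  0xf2  0x6c  0xf2  0x42  0xf2  0x71  0xc8 ]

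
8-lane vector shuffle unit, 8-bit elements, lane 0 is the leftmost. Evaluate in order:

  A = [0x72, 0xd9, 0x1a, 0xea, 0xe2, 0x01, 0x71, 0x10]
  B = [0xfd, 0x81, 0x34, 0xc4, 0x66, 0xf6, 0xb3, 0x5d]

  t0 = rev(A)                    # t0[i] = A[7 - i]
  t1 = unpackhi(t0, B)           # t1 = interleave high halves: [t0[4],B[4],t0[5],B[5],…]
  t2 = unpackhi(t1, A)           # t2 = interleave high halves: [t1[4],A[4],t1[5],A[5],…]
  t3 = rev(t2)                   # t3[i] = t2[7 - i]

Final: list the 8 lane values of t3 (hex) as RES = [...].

→ t0 |10|71|01|e2|ea|1a|d9|72|
→ t1 |ea|66|1a|f6|d9|b3|72|5d|
→ t2 |d9|e2|b3|01|72|71|5d|10|
→ t3 |10|5d|71|72|01|b3|e2|d9|

RES = [ 0x10  0x5d  0x71  0x72  0x01  0xb3  0xe2  0xd9 ]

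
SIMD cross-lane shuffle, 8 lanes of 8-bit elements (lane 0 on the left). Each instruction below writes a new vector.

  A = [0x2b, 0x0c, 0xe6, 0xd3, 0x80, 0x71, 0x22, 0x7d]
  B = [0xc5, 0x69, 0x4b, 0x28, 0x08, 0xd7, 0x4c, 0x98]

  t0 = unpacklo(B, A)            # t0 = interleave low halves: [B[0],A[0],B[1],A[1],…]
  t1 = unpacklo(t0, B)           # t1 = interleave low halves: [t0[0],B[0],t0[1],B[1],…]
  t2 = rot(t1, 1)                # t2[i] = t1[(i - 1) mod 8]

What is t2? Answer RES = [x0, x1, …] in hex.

RES = [0x28, 0xc5, 0xc5, 0x2b, 0x69, 0x69, 0x4b, 0x0c]

  t0: c5 2b 69 0c 4b e6 28 d3
  t1: c5 c5 2b 69 69 4b 0c 28
  t2: 28 c5 c5 2b 69 69 4b 0c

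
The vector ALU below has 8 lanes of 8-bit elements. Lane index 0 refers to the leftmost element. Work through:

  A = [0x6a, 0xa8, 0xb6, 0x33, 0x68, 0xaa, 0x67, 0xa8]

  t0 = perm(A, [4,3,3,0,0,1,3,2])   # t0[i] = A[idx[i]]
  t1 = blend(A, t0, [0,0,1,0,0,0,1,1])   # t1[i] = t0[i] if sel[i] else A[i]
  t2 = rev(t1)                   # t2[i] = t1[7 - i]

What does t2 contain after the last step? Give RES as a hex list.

t0 = [0x68, 0x33, 0x33, 0x6a, 0x6a, 0xa8, 0x33, 0xb6]
t1 = [0x6a, 0xa8, 0x33, 0x33, 0x68, 0xaa, 0x33, 0xb6]
t2 = [0xb6, 0x33, 0xaa, 0x68, 0x33, 0x33, 0xa8, 0x6a]

RES = [0xb6, 0x33, 0xaa, 0x68, 0x33, 0x33, 0xa8, 0x6a]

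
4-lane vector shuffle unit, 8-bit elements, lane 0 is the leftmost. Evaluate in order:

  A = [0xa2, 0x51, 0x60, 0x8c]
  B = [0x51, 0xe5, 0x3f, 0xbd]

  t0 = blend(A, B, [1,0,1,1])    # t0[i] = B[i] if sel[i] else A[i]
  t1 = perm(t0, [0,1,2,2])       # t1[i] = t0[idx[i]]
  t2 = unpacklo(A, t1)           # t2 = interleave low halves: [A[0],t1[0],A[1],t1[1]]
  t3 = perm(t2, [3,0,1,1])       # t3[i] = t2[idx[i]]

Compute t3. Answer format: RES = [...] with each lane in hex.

  t0: 51 51 3f bd
  t1: 51 51 3f 3f
  t2: a2 51 51 51
  t3: 51 a2 51 51

RES = [0x51, 0xa2, 0x51, 0x51]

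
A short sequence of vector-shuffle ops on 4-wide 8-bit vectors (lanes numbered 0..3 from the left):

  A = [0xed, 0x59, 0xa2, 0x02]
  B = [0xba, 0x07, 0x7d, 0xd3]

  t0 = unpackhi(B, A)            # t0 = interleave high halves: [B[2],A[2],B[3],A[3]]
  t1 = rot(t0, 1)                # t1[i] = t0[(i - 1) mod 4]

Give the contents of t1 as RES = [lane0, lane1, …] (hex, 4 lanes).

  t0: 7d a2 d3 02
  t1: 02 7d a2 d3

RES = [0x02, 0x7d, 0xa2, 0xd3]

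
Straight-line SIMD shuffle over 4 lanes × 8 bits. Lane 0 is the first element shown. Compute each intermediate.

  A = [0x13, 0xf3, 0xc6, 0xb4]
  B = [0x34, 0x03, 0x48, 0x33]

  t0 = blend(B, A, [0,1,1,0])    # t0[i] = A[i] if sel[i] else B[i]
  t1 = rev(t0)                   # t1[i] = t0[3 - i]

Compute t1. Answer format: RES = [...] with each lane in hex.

  t0: 34 f3 c6 33
  t1: 33 c6 f3 34

RES = [ 0x33  0xc6  0xf3  0x34 ]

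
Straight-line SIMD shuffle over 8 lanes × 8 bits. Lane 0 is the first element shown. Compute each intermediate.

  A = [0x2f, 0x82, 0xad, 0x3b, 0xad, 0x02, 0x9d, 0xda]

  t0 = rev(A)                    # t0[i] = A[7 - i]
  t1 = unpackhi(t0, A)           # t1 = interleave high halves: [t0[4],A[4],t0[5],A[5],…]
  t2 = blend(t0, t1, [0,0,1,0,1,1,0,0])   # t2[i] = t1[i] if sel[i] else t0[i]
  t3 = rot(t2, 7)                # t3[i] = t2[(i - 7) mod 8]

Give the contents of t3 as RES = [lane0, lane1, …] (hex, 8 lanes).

→ t0 |da|9d|02|ad|3b|ad|82|2f|
→ t1 |3b|ad|ad|02|82|9d|2f|da|
→ t2 |da|9d|ad|ad|82|9d|82|2f|
→ t3 |9d|ad|ad|82|9d|82|2f|da|

RES = [ 0x9d  0xad  0xad  0x82  0x9d  0x82  0x2f  0xda ]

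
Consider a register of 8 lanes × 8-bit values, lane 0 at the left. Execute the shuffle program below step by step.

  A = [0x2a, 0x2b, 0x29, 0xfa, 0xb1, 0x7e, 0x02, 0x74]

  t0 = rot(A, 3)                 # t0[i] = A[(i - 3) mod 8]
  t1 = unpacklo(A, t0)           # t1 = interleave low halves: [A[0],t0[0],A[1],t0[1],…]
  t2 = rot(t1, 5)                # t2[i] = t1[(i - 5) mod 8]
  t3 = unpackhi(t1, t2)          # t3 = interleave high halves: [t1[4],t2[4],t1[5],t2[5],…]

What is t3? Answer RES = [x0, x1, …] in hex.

t0 = [0x7e, 0x02, 0x74, 0x2a, 0x2b, 0x29, 0xfa, 0xb1]
t1 = [0x2a, 0x7e, 0x2b, 0x02, 0x29, 0x74, 0xfa, 0x2a]
t2 = [0x02, 0x29, 0x74, 0xfa, 0x2a, 0x2a, 0x7e, 0x2b]
t3 = [0x29, 0x2a, 0x74, 0x2a, 0xfa, 0x7e, 0x2a, 0x2b]

RES = [0x29, 0x2a, 0x74, 0x2a, 0xfa, 0x7e, 0x2a, 0x2b]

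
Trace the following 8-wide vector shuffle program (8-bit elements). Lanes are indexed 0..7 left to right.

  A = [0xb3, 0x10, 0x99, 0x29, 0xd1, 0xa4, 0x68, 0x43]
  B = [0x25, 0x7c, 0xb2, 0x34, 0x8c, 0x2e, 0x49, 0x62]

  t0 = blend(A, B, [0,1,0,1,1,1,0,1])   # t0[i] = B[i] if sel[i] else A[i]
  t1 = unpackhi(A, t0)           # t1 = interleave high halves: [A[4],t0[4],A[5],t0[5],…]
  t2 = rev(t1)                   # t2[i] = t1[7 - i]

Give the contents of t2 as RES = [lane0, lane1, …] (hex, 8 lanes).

  t0: b3 7c 99 34 8c 2e 68 62
  t1: d1 8c a4 2e 68 68 43 62
  t2: 62 43 68 68 2e a4 8c d1

RES = [0x62, 0x43, 0x68, 0x68, 0x2e, 0xa4, 0x8c, 0xd1]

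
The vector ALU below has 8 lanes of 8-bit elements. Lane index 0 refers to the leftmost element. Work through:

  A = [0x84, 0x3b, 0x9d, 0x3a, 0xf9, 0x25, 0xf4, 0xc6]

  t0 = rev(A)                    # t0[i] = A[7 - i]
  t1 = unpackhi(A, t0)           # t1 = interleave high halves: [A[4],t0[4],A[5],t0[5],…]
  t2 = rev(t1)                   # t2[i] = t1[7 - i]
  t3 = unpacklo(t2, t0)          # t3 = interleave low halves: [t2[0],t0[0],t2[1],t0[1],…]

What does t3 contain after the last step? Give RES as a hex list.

RES = [0x84, 0xc6, 0xc6, 0xf4, 0x3b, 0x25, 0xf4, 0xf9]

t0 = [0xc6, 0xf4, 0x25, 0xf9, 0x3a, 0x9d, 0x3b, 0x84]
t1 = [0xf9, 0x3a, 0x25, 0x9d, 0xf4, 0x3b, 0xc6, 0x84]
t2 = [0x84, 0xc6, 0x3b, 0xf4, 0x9d, 0x25, 0x3a, 0xf9]
t3 = [0x84, 0xc6, 0xc6, 0xf4, 0x3b, 0x25, 0xf4, 0xf9]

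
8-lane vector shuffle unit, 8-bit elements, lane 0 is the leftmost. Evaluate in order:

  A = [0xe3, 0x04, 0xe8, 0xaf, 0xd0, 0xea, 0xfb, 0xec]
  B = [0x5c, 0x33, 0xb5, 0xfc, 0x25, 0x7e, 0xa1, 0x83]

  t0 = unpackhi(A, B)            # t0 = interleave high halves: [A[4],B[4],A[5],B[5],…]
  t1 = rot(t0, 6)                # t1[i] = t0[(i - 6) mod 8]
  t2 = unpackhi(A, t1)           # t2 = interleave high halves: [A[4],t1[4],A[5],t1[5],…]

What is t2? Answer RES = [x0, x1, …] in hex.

→ t0 |d0|25|ea|7e|fb|a1|ec|83|
→ t1 |ea|7e|fb|a1|ec|83|d0|25|
→ t2 |d0|ec|ea|83|fb|d0|ec|25|

RES = [ 0xd0  0xec  0xea  0x83  0xfb  0xd0  0xec  0x25 ]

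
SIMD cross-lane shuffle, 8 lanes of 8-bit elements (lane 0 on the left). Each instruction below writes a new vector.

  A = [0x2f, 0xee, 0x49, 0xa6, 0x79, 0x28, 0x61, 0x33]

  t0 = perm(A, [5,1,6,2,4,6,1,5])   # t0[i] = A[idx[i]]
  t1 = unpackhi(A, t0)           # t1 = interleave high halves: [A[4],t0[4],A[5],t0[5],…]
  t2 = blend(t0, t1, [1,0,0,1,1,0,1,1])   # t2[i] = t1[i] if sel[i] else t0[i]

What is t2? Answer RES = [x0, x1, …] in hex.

RES = [0x79, 0xee, 0x61, 0x61, 0x61, 0x61, 0x33, 0x28]

→ t0 |28|ee|61|49|79|61|ee|28|
→ t1 |79|79|28|61|61|ee|33|28|
→ t2 |79|ee|61|61|61|61|33|28|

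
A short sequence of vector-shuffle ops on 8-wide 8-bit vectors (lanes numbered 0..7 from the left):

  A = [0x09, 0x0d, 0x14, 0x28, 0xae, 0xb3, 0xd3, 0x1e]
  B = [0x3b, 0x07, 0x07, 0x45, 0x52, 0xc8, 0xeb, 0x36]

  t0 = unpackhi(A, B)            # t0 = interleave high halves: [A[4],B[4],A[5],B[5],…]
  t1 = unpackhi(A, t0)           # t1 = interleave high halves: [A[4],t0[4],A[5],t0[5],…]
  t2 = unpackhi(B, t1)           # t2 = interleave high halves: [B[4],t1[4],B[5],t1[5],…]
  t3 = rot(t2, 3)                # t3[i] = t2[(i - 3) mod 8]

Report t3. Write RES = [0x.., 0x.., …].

→ t0 |ae|52|b3|c8|d3|eb|1e|36|
→ t1 |ae|d3|b3|eb|d3|1e|1e|36|
→ t2 |52|d3|c8|1e|eb|1e|36|36|
→ t3 |1e|36|36|52|d3|c8|1e|eb|

RES = [0x1e, 0x36, 0x36, 0x52, 0xd3, 0xc8, 0x1e, 0xeb]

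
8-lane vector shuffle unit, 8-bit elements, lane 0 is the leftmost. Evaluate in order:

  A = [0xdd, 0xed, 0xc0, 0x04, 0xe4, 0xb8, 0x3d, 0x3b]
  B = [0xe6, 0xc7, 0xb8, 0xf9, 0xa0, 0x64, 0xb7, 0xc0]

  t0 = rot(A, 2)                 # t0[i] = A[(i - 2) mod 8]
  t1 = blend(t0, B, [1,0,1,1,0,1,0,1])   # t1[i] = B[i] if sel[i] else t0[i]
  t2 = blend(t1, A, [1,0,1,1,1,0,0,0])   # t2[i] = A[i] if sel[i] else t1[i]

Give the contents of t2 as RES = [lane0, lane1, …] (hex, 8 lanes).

RES = [ 0xdd  0x3b  0xc0  0x04  0xe4  0x64  0xe4  0xc0 ]

  t0: 3d 3b dd ed c0 04 e4 b8
  t1: e6 3b b8 f9 c0 64 e4 c0
  t2: dd 3b c0 04 e4 64 e4 c0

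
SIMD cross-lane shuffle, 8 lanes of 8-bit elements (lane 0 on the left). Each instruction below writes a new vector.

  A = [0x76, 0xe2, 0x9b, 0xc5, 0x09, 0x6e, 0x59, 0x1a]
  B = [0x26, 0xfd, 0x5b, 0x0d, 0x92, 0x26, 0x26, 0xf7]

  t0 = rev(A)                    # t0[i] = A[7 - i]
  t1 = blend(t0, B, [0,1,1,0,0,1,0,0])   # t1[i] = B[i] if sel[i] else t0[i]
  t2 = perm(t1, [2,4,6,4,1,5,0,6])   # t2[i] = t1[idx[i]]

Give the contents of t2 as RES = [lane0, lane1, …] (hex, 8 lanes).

→ t0 |1a|59|6e|09|c5|9b|e2|76|
→ t1 |1a|fd|5b|09|c5|26|e2|76|
→ t2 |5b|c5|e2|c5|fd|26|1a|e2|

RES = [ 0x5b  0xc5  0xe2  0xc5  0xfd  0x26  0x1a  0xe2 ]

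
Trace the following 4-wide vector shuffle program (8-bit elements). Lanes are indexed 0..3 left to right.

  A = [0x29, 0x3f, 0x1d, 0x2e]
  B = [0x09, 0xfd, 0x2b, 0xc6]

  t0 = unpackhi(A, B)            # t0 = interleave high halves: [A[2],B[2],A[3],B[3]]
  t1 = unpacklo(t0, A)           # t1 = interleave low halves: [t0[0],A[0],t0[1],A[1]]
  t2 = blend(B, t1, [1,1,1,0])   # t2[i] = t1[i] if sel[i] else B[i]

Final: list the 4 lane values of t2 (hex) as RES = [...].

RES = [ 0x1d  0x29  0x2b  0xc6 ]

  t0: 1d 2b 2e c6
  t1: 1d 29 2b 3f
  t2: 1d 29 2b c6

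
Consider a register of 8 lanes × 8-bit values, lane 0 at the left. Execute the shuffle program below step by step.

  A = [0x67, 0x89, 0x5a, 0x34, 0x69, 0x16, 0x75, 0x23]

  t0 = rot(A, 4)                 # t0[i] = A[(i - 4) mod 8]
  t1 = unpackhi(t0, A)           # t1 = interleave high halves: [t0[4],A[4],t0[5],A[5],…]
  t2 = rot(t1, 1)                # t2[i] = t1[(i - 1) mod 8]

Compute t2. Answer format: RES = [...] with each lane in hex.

→ t0 |69|16|75|23|67|89|5a|34|
→ t1 |67|69|89|16|5a|75|34|23|
→ t2 |23|67|69|89|16|5a|75|34|

RES = [0x23, 0x67, 0x69, 0x89, 0x16, 0x5a, 0x75, 0x34]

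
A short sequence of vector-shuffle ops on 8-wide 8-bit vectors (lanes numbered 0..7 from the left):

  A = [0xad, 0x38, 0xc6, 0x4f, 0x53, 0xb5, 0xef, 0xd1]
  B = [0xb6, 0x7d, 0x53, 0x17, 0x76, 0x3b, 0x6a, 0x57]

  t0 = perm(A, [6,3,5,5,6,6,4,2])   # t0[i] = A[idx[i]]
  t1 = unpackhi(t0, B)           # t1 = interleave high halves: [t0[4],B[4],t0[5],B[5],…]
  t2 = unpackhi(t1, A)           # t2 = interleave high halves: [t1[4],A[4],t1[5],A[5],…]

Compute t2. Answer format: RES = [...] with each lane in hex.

RES = [ 0x53  0x53  0x6a  0xb5  0xc6  0xef  0x57  0xd1 ]

→ t0 |ef|4f|b5|b5|ef|ef|53|c6|
→ t1 |ef|76|ef|3b|53|6a|c6|57|
→ t2 |53|53|6a|b5|c6|ef|57|d1|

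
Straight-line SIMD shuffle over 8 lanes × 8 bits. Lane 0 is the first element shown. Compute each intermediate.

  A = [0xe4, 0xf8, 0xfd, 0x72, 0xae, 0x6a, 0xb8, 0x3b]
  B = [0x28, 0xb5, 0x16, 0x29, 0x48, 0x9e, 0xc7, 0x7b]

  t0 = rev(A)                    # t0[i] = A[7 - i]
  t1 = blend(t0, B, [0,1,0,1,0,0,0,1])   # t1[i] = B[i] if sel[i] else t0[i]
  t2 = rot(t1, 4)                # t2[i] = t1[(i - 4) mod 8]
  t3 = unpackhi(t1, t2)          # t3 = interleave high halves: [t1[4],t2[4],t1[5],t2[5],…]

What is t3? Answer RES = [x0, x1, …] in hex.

RES = [0x72, 0x3b, 0xfd, 0xb5, 0xf8, 0x6a, 0x7b, 0x29]

  t0: 3b b8 6a ae 72 fd f8 e4
  t1: 3b b5 6a 29 72 fd f8 7b
  t2: 72 fd f8 7b 3b b5 6a 29
  t3: 72 3b fd b5 f8 6a 7b 29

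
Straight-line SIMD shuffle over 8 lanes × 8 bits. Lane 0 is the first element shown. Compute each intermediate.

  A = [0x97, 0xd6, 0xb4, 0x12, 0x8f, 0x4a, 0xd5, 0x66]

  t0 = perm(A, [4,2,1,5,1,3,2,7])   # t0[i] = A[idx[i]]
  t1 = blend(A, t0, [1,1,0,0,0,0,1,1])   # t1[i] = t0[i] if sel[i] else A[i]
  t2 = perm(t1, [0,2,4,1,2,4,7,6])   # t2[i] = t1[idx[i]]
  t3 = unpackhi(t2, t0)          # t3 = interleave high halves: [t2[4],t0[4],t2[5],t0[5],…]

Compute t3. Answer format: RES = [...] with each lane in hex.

RES = [0xb4, 0xd6, 0x8f, 0x12, 0x66, 0xb4, 0xb4, 0x66]

t0 = [0x8f, 0xb4, 0xd6, 0x4a, 0xd6, 0x12, 0xb4, 0x66]
t1 = [0x8f, 0xb4, 0xb4, 0x12, 0x8f, 0x4a, 0xb4, 0x66]
t2 = [0x8f, 0xb4, 0x8f, 0xb4, 0xb4, 0x8f, 0x66, 0xb4]
t3 = [0xb4, 0xd6, 0x8f, 0x12, 0x66, 0xb4, 0xb4, 0x66]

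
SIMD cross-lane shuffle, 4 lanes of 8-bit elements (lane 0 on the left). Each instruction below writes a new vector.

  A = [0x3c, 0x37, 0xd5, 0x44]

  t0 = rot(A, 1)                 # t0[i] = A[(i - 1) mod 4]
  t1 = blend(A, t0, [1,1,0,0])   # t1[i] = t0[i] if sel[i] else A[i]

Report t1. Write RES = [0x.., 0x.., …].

RES = [0x44, 0x3c, 0xd5, 0x44]

→ t0 |44|3c|37|d5|
→ t1 |44|3c|d5|44|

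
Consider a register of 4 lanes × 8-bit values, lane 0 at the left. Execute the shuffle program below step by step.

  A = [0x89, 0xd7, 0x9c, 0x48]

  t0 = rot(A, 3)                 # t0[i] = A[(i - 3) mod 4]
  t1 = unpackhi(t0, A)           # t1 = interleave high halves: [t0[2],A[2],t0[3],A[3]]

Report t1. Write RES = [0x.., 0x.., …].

RES = [ 0x48  0x9c  0x89  0x48 ]

t0 = [0xd7, 0x9c, 0x48, 0x89]
t1 = [0x48, 0x9c, 0x89, 0x48]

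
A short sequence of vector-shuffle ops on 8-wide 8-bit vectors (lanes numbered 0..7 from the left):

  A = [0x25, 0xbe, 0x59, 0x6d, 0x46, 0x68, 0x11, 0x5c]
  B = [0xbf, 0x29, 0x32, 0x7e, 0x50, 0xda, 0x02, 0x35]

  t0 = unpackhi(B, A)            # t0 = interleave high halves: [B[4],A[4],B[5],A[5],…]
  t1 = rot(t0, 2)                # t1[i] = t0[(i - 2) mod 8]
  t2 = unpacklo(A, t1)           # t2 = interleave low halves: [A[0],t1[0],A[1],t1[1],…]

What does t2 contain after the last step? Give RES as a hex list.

t0 = [0x50, 0x46, 0xda, 0x68, 0x02, 0x11, 0x35, 0x5c]
t1 = [0x35, 0x5c, 0x50, 0x46, 0xda, 0x68, 0x02, 0x11]
t2 = [0x25, 0x35, 0xbe, 0x5c, 0x59, 0x50, 0x6d, 0x46]

RES = [ 0x25  0x35  0xbe  0x5c  0x59  0x50  0x6d  0x46 ]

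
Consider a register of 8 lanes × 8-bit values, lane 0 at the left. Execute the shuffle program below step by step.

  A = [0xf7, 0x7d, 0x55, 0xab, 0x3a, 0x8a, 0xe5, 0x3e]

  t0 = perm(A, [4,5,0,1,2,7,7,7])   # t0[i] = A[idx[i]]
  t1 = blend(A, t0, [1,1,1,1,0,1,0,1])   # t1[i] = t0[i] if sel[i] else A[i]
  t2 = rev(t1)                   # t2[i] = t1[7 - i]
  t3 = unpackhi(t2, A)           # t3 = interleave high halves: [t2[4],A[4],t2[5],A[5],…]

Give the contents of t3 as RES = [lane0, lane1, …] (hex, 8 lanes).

  t0: 3a 8a f7 7d 55 3e 3e 3e
  t1: 3a 8a f7 7d 3a 3e e5 3e
  t2: 3e e5 3e 3a 7d f7 8a 3a
  t3: 7d 3a f7 8a 8a e5 3a 3e

RES = [0x7d, 0x3a, 0xf7, 0x8a, 0x8a, 0xe5, 0x3a, 0x3e]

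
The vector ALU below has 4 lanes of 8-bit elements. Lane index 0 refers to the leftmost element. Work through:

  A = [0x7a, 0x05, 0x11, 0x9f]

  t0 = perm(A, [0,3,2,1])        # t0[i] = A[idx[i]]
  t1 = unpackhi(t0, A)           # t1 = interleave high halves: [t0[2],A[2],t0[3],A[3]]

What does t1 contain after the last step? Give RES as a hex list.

→ t0 |7a|9f|11|05|
→ t1 |11|11|05|9f|

RES = [0x11, 0x11, 0x05, 0x9f]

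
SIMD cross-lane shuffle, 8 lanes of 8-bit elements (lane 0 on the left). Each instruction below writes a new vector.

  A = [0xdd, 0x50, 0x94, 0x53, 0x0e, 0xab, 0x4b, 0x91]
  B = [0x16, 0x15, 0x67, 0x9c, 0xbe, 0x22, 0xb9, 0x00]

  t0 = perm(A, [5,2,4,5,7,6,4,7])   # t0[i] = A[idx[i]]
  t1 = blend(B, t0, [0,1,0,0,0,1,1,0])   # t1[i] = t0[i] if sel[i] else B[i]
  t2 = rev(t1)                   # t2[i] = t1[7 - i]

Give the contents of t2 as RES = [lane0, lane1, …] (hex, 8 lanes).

  t0: ab 94 0e ab 91 4b 0e 91
  t1: 16 94 67 9c be 4b 0e 00
  t2: 00 0e 4b be 9c 67 94 16

RES = [ 0x00  0x0e  0x4b  0xbe  0x9c  0x67  0x94  0x16 ]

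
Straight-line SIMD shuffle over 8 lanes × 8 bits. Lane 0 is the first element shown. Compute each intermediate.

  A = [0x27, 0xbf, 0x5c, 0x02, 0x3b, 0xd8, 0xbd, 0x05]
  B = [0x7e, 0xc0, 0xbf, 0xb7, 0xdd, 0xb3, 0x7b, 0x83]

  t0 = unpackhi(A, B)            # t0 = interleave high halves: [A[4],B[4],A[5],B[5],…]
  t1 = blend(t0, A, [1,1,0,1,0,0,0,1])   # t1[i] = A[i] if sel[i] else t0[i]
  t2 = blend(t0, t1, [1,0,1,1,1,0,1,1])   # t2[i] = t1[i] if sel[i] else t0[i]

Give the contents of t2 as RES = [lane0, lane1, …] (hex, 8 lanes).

  t0: 3b dd d8 b3 bd 7b 05 83
  t1: 27 bf d8 02 bd 7b 05 05
  t2: 27 dd d8 02 bd 7b 05 05

RES = [ 0x27  0xdd  0xd8  0x02  0xbd  0x7b  0x05  0x05 ]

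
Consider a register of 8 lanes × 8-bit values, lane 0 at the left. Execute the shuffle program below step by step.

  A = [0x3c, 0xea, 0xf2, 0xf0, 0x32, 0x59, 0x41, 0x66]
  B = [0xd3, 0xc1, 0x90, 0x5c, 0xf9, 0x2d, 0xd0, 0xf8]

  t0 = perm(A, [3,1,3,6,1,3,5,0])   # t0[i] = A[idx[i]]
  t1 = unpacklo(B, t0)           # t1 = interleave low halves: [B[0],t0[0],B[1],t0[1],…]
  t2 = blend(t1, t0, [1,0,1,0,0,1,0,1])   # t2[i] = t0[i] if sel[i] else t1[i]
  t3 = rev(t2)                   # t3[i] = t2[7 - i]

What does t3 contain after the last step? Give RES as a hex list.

→ t0 |f0|ea|f0|41|ea|f0|59|3c|
→ t1 |d3|f0|c1|ea|90|f0|5c|41|
→ t2 |f0|f0|f0|ea|90|f0|5c|3c|
→ t3 |3c|5c|f0|90|ea|f0|f0|f0|

RES = [0x3c, 0x5c, 0xf0, 0x90, 0xea, 0xf0, 0xf0, 0xf0]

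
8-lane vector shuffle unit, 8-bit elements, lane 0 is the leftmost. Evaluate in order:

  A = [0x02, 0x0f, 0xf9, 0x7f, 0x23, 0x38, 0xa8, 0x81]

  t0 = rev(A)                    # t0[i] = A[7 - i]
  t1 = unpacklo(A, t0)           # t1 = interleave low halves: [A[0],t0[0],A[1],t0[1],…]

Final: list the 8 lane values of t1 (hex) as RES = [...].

RES = [ 0x02  0x81  0x0f  0xa8  0xf9  0x38  0x7f  0x23 ]

→ t0 |81|a8|38|23|7f|f9|0f|02|
→ t1 |02|81|0f|a8|f9|38|7f|23|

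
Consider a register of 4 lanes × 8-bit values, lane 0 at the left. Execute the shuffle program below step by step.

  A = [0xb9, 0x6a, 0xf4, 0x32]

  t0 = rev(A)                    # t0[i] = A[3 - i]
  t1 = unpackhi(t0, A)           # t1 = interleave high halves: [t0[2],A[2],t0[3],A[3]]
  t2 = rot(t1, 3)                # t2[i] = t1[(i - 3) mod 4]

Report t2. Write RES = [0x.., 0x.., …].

RES = [0xf4, 0xb9, 0x32, 0x6a]

  t0: 32 f4 6a b9
  t1: 6a f4 b9 32
  t2: f4 b9 32 6a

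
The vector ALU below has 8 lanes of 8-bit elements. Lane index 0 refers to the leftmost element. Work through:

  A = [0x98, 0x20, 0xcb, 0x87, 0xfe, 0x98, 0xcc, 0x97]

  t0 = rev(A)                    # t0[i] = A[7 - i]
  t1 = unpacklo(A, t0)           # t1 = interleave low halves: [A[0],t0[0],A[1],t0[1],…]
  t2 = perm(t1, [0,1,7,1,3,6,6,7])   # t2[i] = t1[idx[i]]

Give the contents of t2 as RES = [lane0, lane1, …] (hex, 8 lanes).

t0 = [0x97, 0xcc, 0x98, 0xfe, 0x87, 0xcb, 0x20, 0x98]
t1 = [0x98, 0x97, 0x20, 0xcc, 0xcb, 0x98, 0x87, 0xfe]
t2 = [0x98, 0x97, 0xfe, 0x97, 0xcc, 0x87, 0x87, 0xfe]

RES = [0x98, 0x97, 0xfe, 0x97, 0xcc, 0x87, 0x87, 0xfe]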